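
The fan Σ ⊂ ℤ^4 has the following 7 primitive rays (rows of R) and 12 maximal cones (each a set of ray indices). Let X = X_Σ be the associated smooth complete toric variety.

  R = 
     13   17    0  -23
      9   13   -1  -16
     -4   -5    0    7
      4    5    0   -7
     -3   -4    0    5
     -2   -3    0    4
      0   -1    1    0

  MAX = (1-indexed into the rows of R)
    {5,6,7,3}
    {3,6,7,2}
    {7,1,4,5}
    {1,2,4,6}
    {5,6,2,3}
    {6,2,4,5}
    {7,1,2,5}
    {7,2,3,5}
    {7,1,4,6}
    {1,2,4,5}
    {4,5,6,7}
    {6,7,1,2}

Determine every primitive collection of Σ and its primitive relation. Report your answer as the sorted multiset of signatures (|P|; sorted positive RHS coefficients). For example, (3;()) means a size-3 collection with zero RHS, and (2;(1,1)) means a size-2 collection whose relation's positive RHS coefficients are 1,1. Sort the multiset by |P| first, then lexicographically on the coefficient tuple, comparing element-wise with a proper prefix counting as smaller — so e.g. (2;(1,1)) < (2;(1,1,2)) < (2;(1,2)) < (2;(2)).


Minimal non-faces — 5 found among 7 rays, 12 max cones:

  P = {3,4}:  v_{3} + v_{4} = 0 — sig = (2;())
  P = {1,3}:  v_{1} + v_{3} = v_{2} + v_{7} — sig = (2;(1,1))
  P = {2,4,7}:  v_{2} + v_{4} + v_{7} = v_{1} — sig = (3;(1))
  P = {1,5,6}:  v_{1} + v_{5} + v_{6} = 2·v_{4} — sig = (3;(2))
  P = {2,5,6,7}:  v_{2} + v_{5} + v_{6} + v_{7} = v_{4} — sig = (4;(1))

Sorted signature multiset PRS(X):
    |P|=2: 2 collections, coeffs (), (1,1)
    |P|=3: 2 collections, coeffs (1), (2)
    |P|=4: 1 collection, coeffs (1)


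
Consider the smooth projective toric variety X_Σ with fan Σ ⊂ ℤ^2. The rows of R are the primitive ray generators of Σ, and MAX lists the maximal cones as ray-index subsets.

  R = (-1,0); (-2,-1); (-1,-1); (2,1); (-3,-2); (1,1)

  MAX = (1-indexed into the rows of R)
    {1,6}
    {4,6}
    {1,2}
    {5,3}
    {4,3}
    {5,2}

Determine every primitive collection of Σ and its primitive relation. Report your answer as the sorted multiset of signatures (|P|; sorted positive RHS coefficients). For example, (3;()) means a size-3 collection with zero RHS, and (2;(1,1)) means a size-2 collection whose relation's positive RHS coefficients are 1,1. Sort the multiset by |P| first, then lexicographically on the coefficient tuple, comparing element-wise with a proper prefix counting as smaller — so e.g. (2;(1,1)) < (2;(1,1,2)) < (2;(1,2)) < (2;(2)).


9 collections generate NE(X_Σ); each relation:

  {2,4}:  v_{2} + v_{4} = 0  ⇒ sig = (2;())
  {3,6}:  v_{3} + v_{6} = 0  ⇒ sig = (2;())
  {1,3}:  v_{1} + v_{3} = v_{2}  ⇒ sig = (2;(1))
  {1,4}:  v_{1} + v_{4} = v_{6}  ⇒ sig = (2;(1))
  {2,3}:  v_{2} + v_{3} = v_{5}  ⇒ sig = (2;(1))
  {2,6}:  v_{2} + v_{6} = v_{1}  ⇒ sig = (2;(1))
  {4,5}:  v_{4} + v_{5} = v_{3}  ⇒ sig = (2;(1))
  {5,6}:  v_{5} + v_{6} = v_{2}  ⇒ sig = (2;(1))
  {1,5}:  v_{1} + v_{5} = 2·v_{2}  ⇒ sig = (2;(2))

Hence PRS(X_Σ) =
[(2;()), (2;()), (2;(1)), (2;(1)), (2;(1)), (2;(1)), (2;(1)), (2;(1)), (2;(2))]


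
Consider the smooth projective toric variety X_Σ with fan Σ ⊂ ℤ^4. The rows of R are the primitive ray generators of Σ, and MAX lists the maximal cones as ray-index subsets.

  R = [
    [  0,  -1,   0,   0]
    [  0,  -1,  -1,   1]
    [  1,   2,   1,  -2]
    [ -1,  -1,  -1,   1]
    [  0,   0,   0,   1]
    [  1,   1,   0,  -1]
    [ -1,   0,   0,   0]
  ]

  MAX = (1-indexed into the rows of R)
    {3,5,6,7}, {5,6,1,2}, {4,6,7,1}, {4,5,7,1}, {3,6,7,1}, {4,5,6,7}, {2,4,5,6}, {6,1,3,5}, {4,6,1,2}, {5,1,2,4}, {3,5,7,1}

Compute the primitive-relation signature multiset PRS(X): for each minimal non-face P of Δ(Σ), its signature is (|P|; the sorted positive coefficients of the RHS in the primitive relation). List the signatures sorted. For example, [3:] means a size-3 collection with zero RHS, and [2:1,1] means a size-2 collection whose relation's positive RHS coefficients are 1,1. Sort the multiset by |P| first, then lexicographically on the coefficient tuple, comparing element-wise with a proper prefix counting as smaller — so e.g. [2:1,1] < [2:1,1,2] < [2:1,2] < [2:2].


Minimal non-faces — 5 found among 7 rays, 11 max cones:

  P = {2,3}:  v_{2} + v_{3} = v_{6}  →  sig = [2:1]
  P = {2,7}:  v_{2} + v_{7} = v_{4}  →  sig = [2:1]
  P = {3,4}:  v_{3} + v_{4} = v_{6} + v_{7}  →  sig = [2:1,1]
  P = {1,5,6,7}:  v_{1} + v_{5} + v_{6} + v_{7} = 0  →  sig = [4:]
  P = {1,4,5,6}:  v_{1} + v_{4} + v_{5} + v_{6} = v_{2}  →  sig = [4:1]

Signatures (|P|; sorted positive RHS coefficients), sorted:
{ [2:1] ×2,  [2:1,1],  [4:],  [4:1] }


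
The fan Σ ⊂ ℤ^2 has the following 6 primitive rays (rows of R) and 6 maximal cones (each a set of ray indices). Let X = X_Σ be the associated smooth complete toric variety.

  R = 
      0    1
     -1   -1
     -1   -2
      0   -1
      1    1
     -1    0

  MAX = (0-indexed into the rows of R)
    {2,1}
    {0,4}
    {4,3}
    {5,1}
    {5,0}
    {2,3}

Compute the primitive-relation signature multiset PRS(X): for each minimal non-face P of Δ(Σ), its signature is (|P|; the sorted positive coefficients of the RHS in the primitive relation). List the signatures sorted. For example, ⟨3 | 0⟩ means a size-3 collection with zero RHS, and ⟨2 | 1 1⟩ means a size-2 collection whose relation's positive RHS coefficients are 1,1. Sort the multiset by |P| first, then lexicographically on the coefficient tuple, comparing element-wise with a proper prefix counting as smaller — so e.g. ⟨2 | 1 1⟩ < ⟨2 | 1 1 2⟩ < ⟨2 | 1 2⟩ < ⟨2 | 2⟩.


Δ(Σ) — 6 vertices, 9 min non-faces:

  • {0,3}:  v_{0} + v_{3} = 0 — sig = ⟨2 | 0⟩
  • {1,4}:  v_{1} + v_{4} = 0 — sig = ⟨2 | 0⟩
  • {0,1}:  v_{0} + v_{1} = v_{5} — sig = ⟨2 | 1⟩
  • {0,2}:  v_{0} + v_{2} = v_{1} — sig = ⟨2 | 1⟩
  • {1,3}:  v_{1} + v_{3} = v_{2} — sig = ⟨2 | 1⟩
  • {2,4}:  v_{2} + v_{4} = v_{3} — sig = ⟨2 | 1⟩
  • {3,5}:  v_{3} + v_{5} = v_{1} — sig = ⟨2 | 1⟩
  • {4,5}:  v_{4} + v_{5} = v_{0} — sig = ⟨2 | 1⟩
  • {2,5}:  v_{2} + v_{5} = 2·v_{1} — sig = ⟨2 | 2⟩

Signatures (|P|; sorted positive RHS coefficients), sorted:
{ ⟨2 | 0⟩ ×2,  ⟨2 | 1⟩ ×6,  ⟨2 | 2⟩ }


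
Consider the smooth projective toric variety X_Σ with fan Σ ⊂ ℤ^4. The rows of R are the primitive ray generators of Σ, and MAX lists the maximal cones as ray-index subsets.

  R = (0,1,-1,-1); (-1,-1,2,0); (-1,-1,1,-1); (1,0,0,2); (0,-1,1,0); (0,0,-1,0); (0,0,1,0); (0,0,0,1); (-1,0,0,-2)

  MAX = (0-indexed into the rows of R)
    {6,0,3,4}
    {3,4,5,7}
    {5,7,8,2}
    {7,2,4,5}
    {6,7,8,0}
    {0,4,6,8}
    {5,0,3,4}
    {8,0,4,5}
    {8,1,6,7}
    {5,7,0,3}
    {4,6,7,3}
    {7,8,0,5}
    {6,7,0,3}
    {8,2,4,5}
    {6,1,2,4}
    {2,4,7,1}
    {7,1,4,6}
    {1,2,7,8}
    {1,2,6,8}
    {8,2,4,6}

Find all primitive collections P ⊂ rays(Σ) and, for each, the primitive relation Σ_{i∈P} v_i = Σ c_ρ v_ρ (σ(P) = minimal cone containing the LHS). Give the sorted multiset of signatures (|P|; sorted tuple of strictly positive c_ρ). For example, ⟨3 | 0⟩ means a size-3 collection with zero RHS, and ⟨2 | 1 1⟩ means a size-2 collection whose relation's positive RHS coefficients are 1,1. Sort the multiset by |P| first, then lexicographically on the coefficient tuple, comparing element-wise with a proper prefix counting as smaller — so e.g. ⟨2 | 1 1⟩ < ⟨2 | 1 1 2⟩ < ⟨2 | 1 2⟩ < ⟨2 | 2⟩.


11 minimal non-faces of Δ(Σ) (on 9 rays):

  • {3,8}:  v_{3} + v_{8} = 0 ; sig = ⟨2 | 0⟩
  • {5,6}:  v_{5} + v_{6} = 0 ; sig = ⟨2 | 0⟩
  • {0,2}:  v_{0} + v_{2} = v_{8} ; sig = ⟨2 | 1⟩
  • {1,5}:  v_{1} + v_{5} = v_{2} + v_{7} ; sig = ⟨2 | 1 1⟩
  • {2,3}:  v_{2} + v_{3} = v_{4} + v_{7} ; sig = ⟨2 | 1 1⟩
  • {0,1}:  v_{0} + v_{1} = v_{6} + v_{7} + v_{8} ; sig = ⟨2 | 1 1 1⟩
  • {1,3}:  v_{1} + v_{3} = v_{4} + v_{6} + 2·v_{7} ; sig = ⟨2 | 1 1 2⟩
  • {0,4,7}:  v_{0} + v_{4} + v_{7} = 0 ; sig = ⟨3 | 0⟩
  • {2,6,7}:  v_{2} + v_{6} + v_{7} = v_{1} ; sig = ⟨3 | 1⟩
  • {4,7,8}:  v_{4} + v_{7} + v_{8} = v_{2} ; sig = ⟨3 | 1⟩
  • {1,4,8}:  v_{1} + v_{4} + v_{8} = 2·v_{2} + v_{6} ; sig = ⟨3 | 1 2⟩

Sorted signature multiset PRS(X):
{ ⟨2 | 0⟩ ×2,  ⟨2 | 1⟩,  ⟨2 | 1 1⟩ ×2,  ⟨2 | 1 1 1⟩,  ⟨2 | 1 1 2⟩,  ⟨3 | 0⟩,  ⟨3 | 1⟩ ×2,  ⟨3 | 1 2⟩ }


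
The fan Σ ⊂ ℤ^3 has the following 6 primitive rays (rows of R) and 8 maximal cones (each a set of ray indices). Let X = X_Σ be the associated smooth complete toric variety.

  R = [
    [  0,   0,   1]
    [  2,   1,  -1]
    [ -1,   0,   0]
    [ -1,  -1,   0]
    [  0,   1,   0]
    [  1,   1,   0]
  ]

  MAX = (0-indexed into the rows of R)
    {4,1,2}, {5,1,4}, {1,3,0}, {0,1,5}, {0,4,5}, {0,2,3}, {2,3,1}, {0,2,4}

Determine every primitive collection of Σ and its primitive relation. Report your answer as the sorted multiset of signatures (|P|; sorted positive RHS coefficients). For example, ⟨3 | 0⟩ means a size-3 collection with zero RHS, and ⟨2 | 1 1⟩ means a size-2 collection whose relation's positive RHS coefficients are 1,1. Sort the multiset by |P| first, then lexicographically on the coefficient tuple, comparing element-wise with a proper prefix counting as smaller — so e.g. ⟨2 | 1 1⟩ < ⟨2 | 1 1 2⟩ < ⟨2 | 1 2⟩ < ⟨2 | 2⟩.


Minimal non-faces — 5 found among 6 rays, 8 max cones:

  {3,5}:  v_{3} + v_{5} = 0 ; sig = ⟨2 | 0⟩
  {2,5}:  v_{2} + v_{5} = v_{4} ; sig = ⟨2 | 1⟩
  {3,4}:  v_{3} + v_{4} = v_{2} ; sig = ⟨2 | 1⟩
  {0,1,2}:  v_{0} + v_{1} + v_{2} = v_{5} ; sig = ⟨3 | 1⟩
  {0,1,4}:  v_{0} + v_{1} + v_{4} = 2·v_{5} ; sig = ⟨3 | 2⟩

Hence PRS(X_Σ) =
{ ⟨2 | 0⟩,  ⟨2 | 1⟩ ×2,  ⟨3 | 1⟩,  ⟨3 | 2⟩ }


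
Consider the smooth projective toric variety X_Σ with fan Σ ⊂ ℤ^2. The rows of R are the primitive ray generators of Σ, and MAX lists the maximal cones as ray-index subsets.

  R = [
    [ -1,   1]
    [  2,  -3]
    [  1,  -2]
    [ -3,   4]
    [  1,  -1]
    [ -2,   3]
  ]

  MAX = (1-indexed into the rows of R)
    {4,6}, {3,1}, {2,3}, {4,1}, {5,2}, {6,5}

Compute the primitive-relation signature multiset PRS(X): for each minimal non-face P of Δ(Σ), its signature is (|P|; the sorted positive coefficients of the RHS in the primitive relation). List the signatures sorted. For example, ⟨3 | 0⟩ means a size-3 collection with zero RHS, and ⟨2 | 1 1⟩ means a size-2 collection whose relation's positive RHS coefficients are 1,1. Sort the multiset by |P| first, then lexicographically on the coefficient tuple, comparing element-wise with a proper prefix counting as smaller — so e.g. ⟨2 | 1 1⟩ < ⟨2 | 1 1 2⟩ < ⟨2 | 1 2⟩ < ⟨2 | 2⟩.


|primitive collections| = 9. Relations:

  P = {1,5}:  v_{1} + v_{5} = 0  →  sig = ⟨2 | 0⟩
  P = {2,6}:  v_{2} + v_{6} = 0  →  sig = ⟨2 | 0⟩
  P = {1,2}:  v_{1} + v_{2} = v_{3}  →  sig = ⟨2 | 1⟩
  P = {1,6}:  v_{1} + v_{6} = v_{4}  →  sig = ⟨2 | 1⟩
  P = {2,4}:  v_{2} + v_{4} = v_{1}  →  sig = ⟨2 | 1⟩
  P = {3,5}:  v_{3} + v_{5} = v_{2}  →  sig = ⟨2 | 1⟩
  P = {3,6}:  v_{3} + v_{6} = v_{1}  →  sig = ⟨2 | 1⟩
  P = {4,5}:  v_{4} + v_{5} = v_{6}  →  sig = ⟨2 | 1⟩
  P = {3,4}:  v_{3} + v_{4} = 2·v_{1}  →  sig = ⟨2 | 2⟩

Signatures (|P|; sorted positive RHS coefficients), sorted:
    ⟨2 | 0⟩
    ⟨2 | 0⟩
    ⟨2 | 1⟩
    ⟨2 | 1⟩
    ⟨2 | 1⟩
    ⟨2 | 1⟩
    ⟨2 | 1⟩
    ⟨2 | 1⟩
    ⟨2 | 2⟩


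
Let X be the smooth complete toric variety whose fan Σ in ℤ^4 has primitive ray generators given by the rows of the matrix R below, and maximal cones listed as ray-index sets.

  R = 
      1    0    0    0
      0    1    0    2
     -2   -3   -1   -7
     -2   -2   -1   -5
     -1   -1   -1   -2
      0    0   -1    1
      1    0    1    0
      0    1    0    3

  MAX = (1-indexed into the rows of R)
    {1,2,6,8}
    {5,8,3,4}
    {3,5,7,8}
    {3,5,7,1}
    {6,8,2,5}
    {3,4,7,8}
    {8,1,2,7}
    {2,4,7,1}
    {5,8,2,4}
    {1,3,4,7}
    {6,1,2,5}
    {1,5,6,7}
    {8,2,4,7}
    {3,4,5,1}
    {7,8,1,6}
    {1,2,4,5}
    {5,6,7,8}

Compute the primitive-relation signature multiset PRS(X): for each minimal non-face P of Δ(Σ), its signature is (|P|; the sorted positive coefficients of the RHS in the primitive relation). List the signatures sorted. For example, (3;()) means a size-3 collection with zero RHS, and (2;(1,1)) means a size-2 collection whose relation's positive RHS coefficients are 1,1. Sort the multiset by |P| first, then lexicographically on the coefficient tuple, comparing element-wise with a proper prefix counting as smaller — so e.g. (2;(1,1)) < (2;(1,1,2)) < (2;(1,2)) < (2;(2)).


Minimal non-faces — 9 found among 8 rays, 17 max cones:

  P = {2,3}:  v_{2} + v_{3} = v_{4}  ⇒ sig = (2;(1))
  P = {3,6}:  v_{3} + v_{6} = 3·v_{5} + v_{7}  ⇒ sig = (2;(1,3))
  P = {4,6}:  v_{4} + v_{6} = 2·v_{5}  ⇒ sig = (2;(2))
  P = {2,5,7}:  v_{2} + v_{5} + v_{7} = 0  ⇒ sig = (3;())
  P = {1,4,8}:  v_{1} + v_{4} + v_{8} = v_{5}  ⇒ sig = (3;(1))
  P = {1,5,8}:  v_{1} + v_{5} + v_{8} = v_{6}  ⇒ sig = (3;(1))
  P = {4,5,7}:  v_{4} + v_{5} + v_{7} = v_{3}  ⇒ sig = (3;(1))
  P = {2,6,7}:  v_{2} + v_{6} + v_{7} = v_{1} + v_{8}  ⇒ sig = (3;(1,1))
  P = {1,3,8}:  v_{1} + v_{3} + v_{8} = 2·v_{5} + v_{7}  ⇒ sig = (3;(1,2))

Hence PRS(X_Σ) =
{ (2;(1)),  (2;(1,3)),  (2;(2)),  (3;()),  (3;(1)) ×3,  (3;(1,1)),  (3;(1,2)) }


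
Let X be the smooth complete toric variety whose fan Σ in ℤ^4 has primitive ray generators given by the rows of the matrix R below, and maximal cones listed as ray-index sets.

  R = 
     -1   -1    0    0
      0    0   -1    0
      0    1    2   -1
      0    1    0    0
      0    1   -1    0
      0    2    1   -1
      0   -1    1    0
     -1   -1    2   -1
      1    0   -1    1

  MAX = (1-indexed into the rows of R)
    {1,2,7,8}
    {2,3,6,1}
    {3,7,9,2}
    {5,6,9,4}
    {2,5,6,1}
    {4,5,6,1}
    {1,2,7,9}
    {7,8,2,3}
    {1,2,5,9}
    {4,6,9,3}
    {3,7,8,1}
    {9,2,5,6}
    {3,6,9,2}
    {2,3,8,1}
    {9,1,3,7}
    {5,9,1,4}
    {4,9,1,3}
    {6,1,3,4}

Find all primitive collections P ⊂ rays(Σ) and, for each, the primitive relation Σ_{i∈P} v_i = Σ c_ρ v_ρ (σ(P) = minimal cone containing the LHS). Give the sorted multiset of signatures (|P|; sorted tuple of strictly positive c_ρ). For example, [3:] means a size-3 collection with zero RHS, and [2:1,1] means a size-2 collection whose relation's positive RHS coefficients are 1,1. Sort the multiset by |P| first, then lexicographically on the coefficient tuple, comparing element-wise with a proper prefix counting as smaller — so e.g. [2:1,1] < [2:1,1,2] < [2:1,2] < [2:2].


Minimal non-faces — 12 found among 9 rays, 18 max cones:

  P = {5,7}:  v_{5} + v_{7} = 0 — sig = [2:]
  P = {2,4}:  v_{2} + v_{4} = v_{5} — sig = [2:1]
  P = {3,5}:  v_{3} + v_{5} = v_{6} — sig = [2:1]
  P = {6,7}:  v_{6} + v_{7} = v_{3} — sig = [2:1]
  P = {8,9}:  v_{8} + v_{9} = v_{7} — sig = [2:1]
  P = {4,8}:  v_{4} + v_{8} = v_{1} + v_{3} — sig = [2:1,1]
  P = {4,7}:  v_{4} + v_{7} = v_{1} + v_{3} + v_{9} — sig = [2:1,1,1]
  P = {5,8}:  v_{5} + v_{8} = v_{1} + v_{2} + v_{3} — sig = [2:1,1,1]
  P = {6,8}:  v_{6} + v_{8} = v_{1} + v_{2} + 2·v_{3} — sig = [2:1,1,2]
  P = {1,6,9}:  v_{1} + v_{6} + v_{9} = v_{4} — sig = [3:1]
  P = {1,2,3,9}:  v_{1} + v_{2} + v_{3} + v_{9} = 0 — sig = [4:]
  P = {1,2,3,7}:  v_{1} + v_{2} + v_{3} + v_{7} = v_{8} — sig = [4:1]

Sorted signature multiset PRS(X):
{ [2:],  [2:1] ×4,  [2:1,1],  [2:1,1,1] ×2,  [2:1,1,2],  [3:1],  [4:],  [4:1] }


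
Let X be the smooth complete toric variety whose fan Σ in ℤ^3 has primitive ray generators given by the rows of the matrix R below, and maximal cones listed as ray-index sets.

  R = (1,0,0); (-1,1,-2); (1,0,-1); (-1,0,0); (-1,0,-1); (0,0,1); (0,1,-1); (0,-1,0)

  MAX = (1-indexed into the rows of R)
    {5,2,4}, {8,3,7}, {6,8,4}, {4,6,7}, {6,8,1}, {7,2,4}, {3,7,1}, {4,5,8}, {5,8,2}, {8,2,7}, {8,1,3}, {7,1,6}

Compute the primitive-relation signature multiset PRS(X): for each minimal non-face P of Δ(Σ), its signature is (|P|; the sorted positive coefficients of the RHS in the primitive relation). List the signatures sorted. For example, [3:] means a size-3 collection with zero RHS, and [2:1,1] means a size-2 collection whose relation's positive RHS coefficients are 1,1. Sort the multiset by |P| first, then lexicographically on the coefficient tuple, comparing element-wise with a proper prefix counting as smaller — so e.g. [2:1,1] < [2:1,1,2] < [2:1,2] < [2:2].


Minimal non-faces — 14 found among 8 rays, 12 max cones:

  • {1,4}:  v_{1} + v_{4} = 0  so sig = [2:]
  • {3,6}:  v_{3} + v_{6} = v_{1}  so sig = [2:1]
  • {5,6}:  v_{5} + v_{6} = v_{4}  so sig = [2:1]
  • {5,7}:  v_{5} + v_{7} = v_{2}  so sig = [2:1]
  • {1,5}:  v_{1} + v_{5} = v_{7} + v_{8}  so sig = [2:1,1]
  • {2,6}:  v_{2} + v_{6} = v_{4} + v_{7}  so sig = [2:1,1]
  • {3,4}:  v_{3} + v_{4} = v_{7} + v_{8}  so sig = [2:1,1]
  • {1,2}:  v_{1} + v_{2} = 2·v_{7} + v_{8}  so sig = [2:1,2]
  • {3,5}:  v_{3} + v_{5} = 2·v_{7} + 2·v_{8}  so sig = [2:2,2]
  • {2,3}:  v_{2} + v_{3} = 3·v_{7} + 2·v_{8}  so sig = [2:2,3]
  • {6,7,8}:  v_{6} + v_{7} + v_{8} = 0  so sig = [3:]
  • {1,7,8}:  v_{1} + v_{7} + v_{8} = v_{3}  so sig = [3:1]
  • {4,7,8}:  v_{4} + v_{7} + v_{8} = v_{5}  so sig = [3:1]
  • {2,4,8}:  v_{2} + v_{4} + v_{8} = 2·v_{5}  so sig = [3:2]

so the primitive-relation signature multiset is
{ [2:],  [2:1] ×3,  [2:1,1] ×3,  [2:1,2],  [2:2,2],  [2:2,3],  [3:],  [3:1] ×2,  [3:2] }


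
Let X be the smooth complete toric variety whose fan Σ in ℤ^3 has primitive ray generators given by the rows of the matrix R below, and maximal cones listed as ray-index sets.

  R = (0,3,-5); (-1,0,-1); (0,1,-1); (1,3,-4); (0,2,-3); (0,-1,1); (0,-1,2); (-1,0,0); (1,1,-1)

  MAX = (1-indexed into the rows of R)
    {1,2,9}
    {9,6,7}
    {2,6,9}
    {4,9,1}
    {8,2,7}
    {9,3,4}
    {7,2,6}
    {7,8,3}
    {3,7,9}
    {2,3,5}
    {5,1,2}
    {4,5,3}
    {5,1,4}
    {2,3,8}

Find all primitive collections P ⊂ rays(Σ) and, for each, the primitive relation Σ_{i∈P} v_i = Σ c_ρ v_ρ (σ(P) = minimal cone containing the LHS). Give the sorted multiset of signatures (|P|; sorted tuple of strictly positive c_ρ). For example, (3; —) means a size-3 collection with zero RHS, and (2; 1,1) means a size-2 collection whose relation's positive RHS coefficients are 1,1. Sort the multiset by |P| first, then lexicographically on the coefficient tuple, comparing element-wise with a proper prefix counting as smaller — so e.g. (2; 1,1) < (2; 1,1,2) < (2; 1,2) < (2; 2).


The 18 primitive collections of Σ (r=9, n=3):

  P={3,6}:  v_{3} + v_{6} = 0  so sig = (2; —)
  P={1,7}:  v_{1} + v_{7} = v_{5}  so sig = (2; 1)
  P={2,4}:  v_{2} + v_{4} = v_{1}  so sig = (2; 1)
  P={5,7}:  v_{5} + v_{7} = v_{3}  so sig = (2; 1)
  P={5,9}:  v_{5} + v_{9} = v_{4}  so sig = (2; 1)
  P={8,9}:  v_{8} + v_{9} = v_{3}  so sig = (2; 1)
  P={4,7}:  v_{4} + v_{7} = v_{3} + v_{9}  so sig = (2; 1,1)
  P={4,8}:  v_{4} + v_{8} = v_{3} + v_{5}  so sig = (2; 1,1)
  P={5,6}:  v_{5} + v_{6} = v_{2} + v_{9}  so sig = (2; 1,1)
  P={6,8}:  v_{6} + v_{8} = v_{2} + v_{7}  so sig = (2; 1,1)
  P={1,8}:  v_{1} + v_{8} = v_{2} + v_{3} + v_{5}  so sig = (2; 1,1,1)
  P={4,6}:  v_{4} + v_{6} = v_{2} + 2·v_{9}  so sig = (2; 1,2)
  P={5,8}:  v_{5} + v_{8} = v_{2} + 2·v_{3}  so sig = (2; 1,2)
  P={1,3}:  v_{1} + v_{3} = 2·v_{5}  so sig = (2; 2)
  P={1,6}:  v_{1} + v_{6} = 2·v_{2} + 2·v_{9}  so sig = (2; 2,2)
  P={2,7,9}:  v_{2} + v_{7} + v_{9} = 0  so sig = (3; —)
  P={2,3,7}:  v_{2} + v_{3} + v_{7} = v_{8}  so sig = (3; 1)
  P={2,3,9}:  v_{2} + v_{3} + v_{9} = v_{5}  so sig = (3; 1)

Signatures (|P|; sorted positive RHS coefficients), sorted:
{ (2; —),  (2; 1) ×5,  (2; 1,1) ×4,  (2; 1,1,1),  (2; 1,2) ×2,  (2; 2),  (2; 2,2),  (3; —),  (3; 1) ×2 }


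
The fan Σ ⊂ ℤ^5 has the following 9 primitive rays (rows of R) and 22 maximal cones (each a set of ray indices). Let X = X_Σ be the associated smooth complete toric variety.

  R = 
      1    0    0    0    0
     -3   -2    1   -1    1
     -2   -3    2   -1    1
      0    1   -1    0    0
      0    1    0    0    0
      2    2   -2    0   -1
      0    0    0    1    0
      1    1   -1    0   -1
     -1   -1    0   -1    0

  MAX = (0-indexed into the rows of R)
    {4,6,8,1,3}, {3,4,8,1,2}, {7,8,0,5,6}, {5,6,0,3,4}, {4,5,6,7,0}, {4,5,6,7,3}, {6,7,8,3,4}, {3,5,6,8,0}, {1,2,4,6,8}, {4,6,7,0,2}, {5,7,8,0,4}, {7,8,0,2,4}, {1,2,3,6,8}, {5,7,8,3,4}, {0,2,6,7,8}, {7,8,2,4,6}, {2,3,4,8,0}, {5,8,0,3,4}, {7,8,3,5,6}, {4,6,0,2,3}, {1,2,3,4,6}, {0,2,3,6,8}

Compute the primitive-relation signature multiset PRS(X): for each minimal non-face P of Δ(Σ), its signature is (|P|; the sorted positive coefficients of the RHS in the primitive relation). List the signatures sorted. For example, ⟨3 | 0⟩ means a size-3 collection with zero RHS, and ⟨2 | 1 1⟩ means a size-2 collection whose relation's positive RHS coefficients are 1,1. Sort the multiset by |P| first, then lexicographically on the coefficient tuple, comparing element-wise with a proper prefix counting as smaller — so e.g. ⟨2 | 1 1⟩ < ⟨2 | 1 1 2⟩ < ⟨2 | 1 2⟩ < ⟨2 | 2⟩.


9 collections generate NE(X_Σ); each relation:

  P = {0,1}:  v_{0} + v_{1} = v_{2} + v_{3}  ⟹  sig = ⟨2 | 1 1⟩
  P = {1,5}:  v_{1} + v_{5} = v_{3} + v_{8}  ⟹  sig = ⟨2 | 1 1⟩
  P = {2,5}:  v_{2} + v_{5} = v_{0} + v_{8}  ⟹  sig = ⟨2 | 1 1⟩
  P = {1,7}:  v_{1} + v_{7} = v_{4} + v_{6} + 2·v_{8}  ⟹  sig = ⟨2 | 1 1 2⟩
  P = {0,3,7}:  v_{0} + v_{3} + v_{7} = v_{5}  ⟹  sig = ⟨3 | 1⟩
  P = {2,3,7}:  v_{2} + v_{3} + v_{7} = v_{8}  ⟹  sig = ⟨3 | 1⟩
  P = {0,4,6,8}:  v_{0} + v_{4} + v_{6} + v_{8} = 0  ⟹  sig = ⟨4 | 0⟩
  P = {4,5,6,8}:  v_{4} + v_{5} + v_{6} + v_{8} = v_{3} + v_{7}  ⟹  sig = ⟨4 | 1 1⟩
  P = {2,3,4,6,8}:  v_{2} + v_{3} + v_{4} + v_{6} + v_{8} = v_{1}  ⟹  sig = ⟨5 | 1⟩

so the primitive-relation signature multiset is
[⟨2 | 1 1⟩, ⟨2 | 1 1⟩, ⟨2 | 1 1⟩, ⟨2 | 1 1 2⟩, ⟨3 | 1⟩, ⟨3 | 1⟩, ⟨4 | 0⟩, ⟨4 | 1 1⟩, ⟨5 | 1⟩]


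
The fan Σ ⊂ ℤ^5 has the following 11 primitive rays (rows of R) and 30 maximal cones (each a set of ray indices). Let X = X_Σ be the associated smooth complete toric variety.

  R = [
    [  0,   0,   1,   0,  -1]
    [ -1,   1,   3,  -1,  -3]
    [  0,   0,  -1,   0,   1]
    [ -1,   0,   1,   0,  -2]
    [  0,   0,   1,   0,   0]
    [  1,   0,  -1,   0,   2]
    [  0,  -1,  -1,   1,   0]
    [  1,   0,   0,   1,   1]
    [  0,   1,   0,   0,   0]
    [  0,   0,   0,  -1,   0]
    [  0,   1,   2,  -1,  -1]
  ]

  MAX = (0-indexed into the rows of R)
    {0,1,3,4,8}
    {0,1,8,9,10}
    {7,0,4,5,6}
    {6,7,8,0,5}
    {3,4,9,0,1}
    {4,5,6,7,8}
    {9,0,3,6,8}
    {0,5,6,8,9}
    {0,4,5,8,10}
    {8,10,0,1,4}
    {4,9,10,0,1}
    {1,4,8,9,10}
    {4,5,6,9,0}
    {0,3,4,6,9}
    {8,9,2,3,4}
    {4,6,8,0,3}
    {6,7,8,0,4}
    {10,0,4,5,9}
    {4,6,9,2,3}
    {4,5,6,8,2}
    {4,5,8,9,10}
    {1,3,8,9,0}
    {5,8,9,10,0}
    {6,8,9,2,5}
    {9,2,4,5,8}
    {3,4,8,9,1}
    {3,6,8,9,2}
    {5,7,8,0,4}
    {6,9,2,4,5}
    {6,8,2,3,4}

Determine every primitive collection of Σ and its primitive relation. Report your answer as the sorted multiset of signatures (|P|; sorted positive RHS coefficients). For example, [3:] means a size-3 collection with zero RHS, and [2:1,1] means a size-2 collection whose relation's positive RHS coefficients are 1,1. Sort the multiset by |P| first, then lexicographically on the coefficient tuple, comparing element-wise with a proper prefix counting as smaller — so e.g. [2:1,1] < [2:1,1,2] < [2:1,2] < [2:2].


16 minimal non-faces of Δ(Σ) (on 11 rays):

  P={0,2}:  v_{0} + v_{2} = 0  ⇒ sig = [2:]
  P={3,5}:  v_{3} + v_{5} = 0  ⇒ sig = [2:]
  P={1,5}:  v_{1} + v_{5} = v_{10}  ⇒ sig = [2:1]
  P={3,10}:  v_{3} + v_{10} = v_{1}  ⇒ sig = [2:1]
  P={6,10}:  v_{6} + v_{10} = v_{0}  ⇒ sig = [2:1]
  P={1,6}:  v_{1} + v_{6} = v_{0} + v_{3}  ⇒ sig = [2:1,1]
  P={7,9}:  v_{7} + v_{9} = v_{0} + v_{5}  ⇒ sig = [2:1,1]
  P={2,10}:  v_{2} + v_{10} = v_{4} + v_{8} + v_{9}  ⇒ sig = [2:1,1,1]
  P={1,2}:  v_{1} + v_{2} = v_{3} + v_{4} + v_{8} + v_{9}  ⇒ sig = [2:1,1,1,1]
  P={2,7}:  v_{2} + v_{7} = v_{4} + v_{5} + v_{6} + v_{8}  ⇒ sig = [2:1,1,1,1]
  P={3,7}:  v_{3} + v_{7} = v_{0} + v_{4} + v_{6} + v_{8}  ⇒ sig = [2:1,1,1,1]
  P={7,10}:  v_{7} + v_{10} = 2·v_{0} + v_{4} + v_{5} + v_{8}  ⇒ sig = [2:1,1,1,2]
  P={1,7}:  v_{1} + v_{7} = 2·v_{0} + v_{4} + v_{8}  ⇒ sig = [2:1,1,2]
  P={4,6,8,9}:  v_{4} + v_{6} + v_{8} + v_{9} = 0  ⇒ sig = [4:]
  P={0,4,8,9}:  v_{0} + v_{4} + v_{8} + v_{9} = v_{10}  ⇒ sig = [4:1]
  P={0,4,5,6,8}:  v_{0} + v_{4} + v_{5} + v_{6} + v_{8} = v_{7}  ⇒ sig = [5:1]

Hence PRS(X_Σ) =
    |P|=2: 13 collections, coeffs (), (), (1), (1), (1), (1,1), (1,1), (1,1,1), (1,1,1,1), (1,1,1,1), (1,1,1,1), (1,1,1,2), (1,1,2)
    |P|=4: 2 collections, coeffs (), (1)
    |P|=5: 1 collection, coeffs (1)


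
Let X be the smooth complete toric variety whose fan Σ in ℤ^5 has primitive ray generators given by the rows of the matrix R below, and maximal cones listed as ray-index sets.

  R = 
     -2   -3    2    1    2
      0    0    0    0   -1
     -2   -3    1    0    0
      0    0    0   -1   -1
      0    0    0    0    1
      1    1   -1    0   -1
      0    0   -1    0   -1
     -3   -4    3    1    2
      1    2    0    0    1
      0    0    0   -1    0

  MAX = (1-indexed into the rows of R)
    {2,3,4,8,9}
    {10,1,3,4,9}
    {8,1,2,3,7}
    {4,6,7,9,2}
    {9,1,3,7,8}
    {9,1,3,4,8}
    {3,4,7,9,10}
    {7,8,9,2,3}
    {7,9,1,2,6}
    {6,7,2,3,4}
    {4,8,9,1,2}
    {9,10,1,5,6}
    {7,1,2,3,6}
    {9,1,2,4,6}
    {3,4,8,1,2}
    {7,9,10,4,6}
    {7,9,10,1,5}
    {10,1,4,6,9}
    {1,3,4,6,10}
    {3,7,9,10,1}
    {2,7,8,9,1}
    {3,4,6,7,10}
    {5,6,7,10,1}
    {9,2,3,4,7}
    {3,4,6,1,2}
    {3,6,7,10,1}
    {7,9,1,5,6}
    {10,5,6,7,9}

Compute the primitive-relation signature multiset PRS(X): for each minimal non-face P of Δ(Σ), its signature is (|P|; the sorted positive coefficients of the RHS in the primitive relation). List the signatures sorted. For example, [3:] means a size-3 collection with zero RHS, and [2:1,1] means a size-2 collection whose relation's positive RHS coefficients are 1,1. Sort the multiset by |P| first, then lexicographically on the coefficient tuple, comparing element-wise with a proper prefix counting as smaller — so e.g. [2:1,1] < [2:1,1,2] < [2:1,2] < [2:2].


12 collections generate NE(X_Σ); each relation:

  {2,5}:  v_{2} + v_{5} = 0 — sig = [2:]
  {2,10}:  v_{2} + v_{10} = v_{4} — sig = [2:1]
  {4,5}:  v_{4} + v_{5} = v_{10} — sig = [2:1]
  {6,8}:  v_{6} + v_{8} = v_{1} + v_{2} — sig = [2:1,1]
  {3,5}:  v_{3} + v_{5} = v_{1} + v_{7} + v_{10} — sig = [2:1,1,1]
  {5,8}:  v_{5} + v_{8} = v_{1} + v_{3} + v_{9} — sig = [2:1,1,1]
  {8,10}:  v_{8} + v_{10} = v_{1} + v_{3} + v_{4} + v_{9} — sig = [2:1,1,1,1]
  {3,6,9}:  v_{3} + v_{6} + v_{9} = 0 — sig = [3:]
  {1,4,7}:  v_{1} + v_{4} + v_{7} = v_{3} — sig = [3:1]
  {4,7,8}:  v_{4} + v_{7} + v_{8} = v_{2} + 2·v_{3} + v_{9} — sig = [3:1,1,2]
  {1,2,3,9}:  v_{1} + v_{2} + v_{3} + v_{9} = v_{8} — sig = [4:1]
  {1,6,7,9,10}:  v_{1} + v_{6} + v_{7} + v_{9} + v_{10} = v_{5} — sig = [5:1]

so the primitive-relation signature multiset is
    |P|=2: 7 collections, coeffs (), (1), (1), (1,1), (1,1,1), (1,1,1), (1,1,1,1)
    |P|=3: 3 collections, coeffs (), (1), (1,1,2)
    |P|=4: 1 collection, coeffs (1)
    |P|=5: 1 collection, coeffs (1)


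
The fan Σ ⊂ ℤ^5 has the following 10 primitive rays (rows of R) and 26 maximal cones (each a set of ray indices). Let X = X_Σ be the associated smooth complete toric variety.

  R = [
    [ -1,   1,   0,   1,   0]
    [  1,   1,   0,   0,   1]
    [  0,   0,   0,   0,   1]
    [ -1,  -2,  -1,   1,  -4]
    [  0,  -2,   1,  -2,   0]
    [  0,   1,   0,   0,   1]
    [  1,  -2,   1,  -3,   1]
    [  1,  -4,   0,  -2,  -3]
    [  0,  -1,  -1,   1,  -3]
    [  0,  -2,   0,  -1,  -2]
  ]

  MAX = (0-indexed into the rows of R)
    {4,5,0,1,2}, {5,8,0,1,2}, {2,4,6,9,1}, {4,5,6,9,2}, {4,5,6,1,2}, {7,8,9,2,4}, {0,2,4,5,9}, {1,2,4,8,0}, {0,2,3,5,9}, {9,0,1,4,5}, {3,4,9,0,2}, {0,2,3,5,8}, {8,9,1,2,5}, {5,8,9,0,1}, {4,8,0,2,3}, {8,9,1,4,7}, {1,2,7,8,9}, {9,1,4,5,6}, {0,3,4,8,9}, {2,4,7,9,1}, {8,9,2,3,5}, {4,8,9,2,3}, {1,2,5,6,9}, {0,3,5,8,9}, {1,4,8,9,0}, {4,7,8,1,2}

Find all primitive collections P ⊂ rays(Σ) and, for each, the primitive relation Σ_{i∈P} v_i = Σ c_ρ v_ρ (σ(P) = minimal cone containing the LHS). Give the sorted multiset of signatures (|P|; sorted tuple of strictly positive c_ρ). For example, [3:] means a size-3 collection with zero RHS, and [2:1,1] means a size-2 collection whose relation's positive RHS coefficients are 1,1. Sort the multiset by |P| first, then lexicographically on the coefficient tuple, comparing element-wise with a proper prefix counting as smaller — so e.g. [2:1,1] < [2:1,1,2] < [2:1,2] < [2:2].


Δ(Σ) — 10 vertices, 14 min non-faces:

  P={1,3}:  v_{1} + v_{3} = v_{8} ; sig = [2:1]
  P={0,6}:  v_{0} + v_{6} = v_{4} + v_{5} ; sig = [2:1,1]
  P={0,7}:  v_{0} + v_{7} = v_{4} + v_{8} ; sig = [2:1,1]
  P={3,7}:  v_{3} + v_{7} = v_{2} + v_{4} + 2·v_{8} + v_{9} ; sig = [2:1,1,1,2]
  P={5,7}:  v_{5} + v_{7} = v_{1} + v_{2} + 2·v_{9} ; sig = [2:1,1,2]
  P={6,8}:  v_{6} + v_{8} = v_{1} + v_{2} + 2·v_{9} ; sig = [2:1,1,2]
  P={3,6}:  v_{3} + v_{6} = v_{2} + 2·v_{9} ; sig = [2:1,2]
  P={6,7}:  v_{6} + v_{7} = 2·v_{1} + 2·v_{2} + v_{4} + 3·v_{9} ; sig = [2:1,2,2,3]
  P={4,5,8}:  v_{4} + v_{5} + v_{8} = v_{9} ; sig = [3:1]
  P={3,4,5}:  v_{3} + v_{4} + v_{5} = v_{0} + v_{2} + 2·v_{9} ; sig = [3:1,1,2]
  P={0,1,2,9}:  v_{0} + v_{1} + v_{2} + v_{9} = 0 ; sig = [4:]
  P={0,2,8,9}:  v_{0} + v_{2} + v_{8} + v_{9} = v_{3} ; sig = [4:1]
  P={1,2,4,5,9}:  v_{1} + v_{2} + v_{4} + v_{5} + v_{9} = v_{6} ; sig = [5:1]
  P={1,2,4,8,9}:  v_{1} + v_{2} + v_{4} + v_{8} + v_{9} = v_{7} ; sig = [5:1]

Signatures (|P|; sorted positive RHS coefficients), sorted:
    [2:1]
    [2:1,1]
    [2:1,1]
    [2:1,1,1,2]
    [2:1,1,2]
    [2:1,1,2]
    [2:1,2]
    [2:1,2,2,3]
    [3:1]
    [3:1,1,2]
    [4:]
    [4:1]
    [5:1]
    [5:1]


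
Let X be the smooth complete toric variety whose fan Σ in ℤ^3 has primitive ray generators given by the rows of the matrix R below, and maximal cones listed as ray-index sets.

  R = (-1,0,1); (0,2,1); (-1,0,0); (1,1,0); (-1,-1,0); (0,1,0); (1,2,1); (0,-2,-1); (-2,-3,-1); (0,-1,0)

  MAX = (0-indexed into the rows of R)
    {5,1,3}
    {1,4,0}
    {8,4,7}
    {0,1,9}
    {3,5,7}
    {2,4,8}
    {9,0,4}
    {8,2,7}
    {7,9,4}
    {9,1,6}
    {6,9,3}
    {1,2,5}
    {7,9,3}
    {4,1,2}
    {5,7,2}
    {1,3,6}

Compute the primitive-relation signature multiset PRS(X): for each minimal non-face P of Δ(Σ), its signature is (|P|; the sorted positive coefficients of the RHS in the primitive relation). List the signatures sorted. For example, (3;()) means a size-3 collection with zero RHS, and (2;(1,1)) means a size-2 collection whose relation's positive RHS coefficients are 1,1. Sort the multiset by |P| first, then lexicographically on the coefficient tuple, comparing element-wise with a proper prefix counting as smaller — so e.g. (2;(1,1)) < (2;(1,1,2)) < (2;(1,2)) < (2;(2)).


Σ has 24 primitive collections:

  {1,7}:  v_{1} + v_{7} = 0  so sig = (2;())
  {3,4}:  v_{3} + v_{4} = 0  so sig = (2;())
  {5,9}:  v_{5} + v_{9} = 0  so sig = (2;())
  {2,3}:  v_{2} + v_{3} = v_{5}  so sig = (2;(1))
  {2,6}:  v_{2} + v_{6} = v_{1}  so sig = (2;(1))
  {2,9}:  v_{2} + v_{9} = v_{4}  so sig = (2;(1))
  {4,5}:  v_{4} + v_{5} = v_{2}  so sig = (2;(1))
  {6,8}:  v_{6} + v_{8} = v_{4}  so sig = (2;(1))
  {0,3}:  v_{0} + v_{3} = v_{1} + v_{9}  so sig = (2;(1,1))
  {0,5}:  v_{0} + v_{5} = v_{1} + v_{4}  so sig = (2;(1,1))
  {0,7}:  v_{0} + v_{7} = v_{4} + v_{9}  so sig = (2;(1,1))
  {1,8}:  v_{1} + v_{8} = v_{2} + v_{4}  so sig = (2;(1,1))
  {3,8}:  v_{3} + v_{8} = v_{2} + v_{7}  so sig = (2;(1,1))
  {4,6}:  v_{4} + v_{6} = v_{1} + v_{9}  so sig = (2;(1,1))
  {5,6}:  v_{5} + v_{6} = v_{1} + v_{3}  so sig = (2;(1,1))
  {6,7}:  v_{6} + v_{7} = v_{3} + v_{9}  so sig = (2;(1,1))
  {0,2}:  v_{0} + v_{2} = v_{1} + 2·v_{4}  so sig = (2;(1,2))
  {5,8}:  v_{5} + v_{8} = 2·v_{2} + v_{7}  so sig = (2;(1,2))
  {8,9}:  v_{8} + v_{9} = 2·v_{4} + v_{7}  so sig = (2;(1,2))
  {0,6}:  v_{0} + v_{6} = 2·v_{1} + 2·v_{9}  so sig = (2;(2,2))
  {0,8}:  v_{0} + v_{8} = 3·v_{4}  so sig = (2;(3))
  {1,3,9}:  v_{1} + v_{3} + v_{9} = v_{6}  so sig = (3;(1))
  {1,4,9}:  v_{1} + v_{4} + v_{9} = v_{0}  so sig = (3;(1))
  {2,4,7}:  v_{2} + v_{4} + v_{7} = v_{8}  so sig = (3;(1))

Sorted signature multiset PRS(X):
    (2;())
    (2;())
    (2;())
    (2;(1))
    (2;(1))
    (2;(1))
    (2;(1))
    (2;(1))
    (2;(1,1))
    (2;(1,1))
    (2;(1,1))
    (2;(1,1))
    (2;(1,1))
    (2;(1,1))
    (2;(1,1))
    (2;(1,1))
    (2;(1,2))
    (2;(1,2))
    (2;(1,2))
    (2;(2,2))
    (2;(3))
    (3;(1))
    (3;(1))
    (3;(1))


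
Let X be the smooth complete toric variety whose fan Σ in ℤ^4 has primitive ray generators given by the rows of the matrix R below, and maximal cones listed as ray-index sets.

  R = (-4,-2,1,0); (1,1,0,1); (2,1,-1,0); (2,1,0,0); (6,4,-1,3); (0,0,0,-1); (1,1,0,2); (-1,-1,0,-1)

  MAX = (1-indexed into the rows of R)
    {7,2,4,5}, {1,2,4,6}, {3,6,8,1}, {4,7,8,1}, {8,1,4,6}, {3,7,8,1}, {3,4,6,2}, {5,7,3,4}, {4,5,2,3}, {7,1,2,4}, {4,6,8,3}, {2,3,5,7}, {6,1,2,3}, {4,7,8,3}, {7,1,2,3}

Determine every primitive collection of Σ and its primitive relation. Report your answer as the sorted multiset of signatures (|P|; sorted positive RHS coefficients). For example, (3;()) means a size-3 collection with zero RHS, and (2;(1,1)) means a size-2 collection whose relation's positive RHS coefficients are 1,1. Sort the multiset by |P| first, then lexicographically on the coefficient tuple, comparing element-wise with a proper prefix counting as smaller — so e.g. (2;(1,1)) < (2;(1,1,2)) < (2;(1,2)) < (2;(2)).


7 minimal non-faces of Δ(Σ) (on 8 rays):

  • {2,8}:  v_{2} + v_{8} = 0 ; sig = (2;())
  • {6,7}:  v_{6} + v_{7} = v_{2} ; sig = (2;(1))
  • {1,5}:  v_{1} + v_{5} = v_{2} + v_{7} ; sig = (2;(1,1))
  • {5,8}:  v_{5} + v_{8} = v_{3} + v_{4} + v_{7} ; sig = (2;(1,1,1))
  • {5,6}:  v_{5} + v_{6} = 2·v_{2} + v_{3} + v_{4} ; sig = (2;(1,1,2))
  • {1,3,4}:  v_{1} + v_{3} + v_{4} = 0 ; sig = (3;())
  • {2,3,4,7}:  v_{2} + v_{3} + v_{4} + v_{7} = v_{5} ; sig = (4;(1))

Signatures (|P|; sorted positive RHS coefficients), sorted:
    (2;())
    (2;(1))
    (2;(1,1))
    (2;(1,1,1))
    (2;(1,1,2))
    (3;())
    (4;(1))


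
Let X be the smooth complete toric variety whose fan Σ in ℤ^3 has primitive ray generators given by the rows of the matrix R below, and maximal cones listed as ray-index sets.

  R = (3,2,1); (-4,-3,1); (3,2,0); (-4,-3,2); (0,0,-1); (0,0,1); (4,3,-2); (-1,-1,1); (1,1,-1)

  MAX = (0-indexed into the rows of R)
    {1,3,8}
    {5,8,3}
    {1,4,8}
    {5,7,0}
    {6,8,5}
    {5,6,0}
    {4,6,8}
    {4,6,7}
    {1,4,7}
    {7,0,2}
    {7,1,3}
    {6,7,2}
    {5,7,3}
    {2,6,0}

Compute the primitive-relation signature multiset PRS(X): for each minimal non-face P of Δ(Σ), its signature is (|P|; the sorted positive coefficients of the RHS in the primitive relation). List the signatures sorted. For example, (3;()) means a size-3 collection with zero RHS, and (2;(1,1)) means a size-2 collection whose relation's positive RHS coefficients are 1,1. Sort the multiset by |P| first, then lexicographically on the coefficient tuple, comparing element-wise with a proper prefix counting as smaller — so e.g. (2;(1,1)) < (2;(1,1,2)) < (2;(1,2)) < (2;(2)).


|primitive collections| = 17. Relations:

  • {3,6}:  v_{3} + v_{6} = 0 ; sig = (2;())
  • {4,5}:  v_{4} + v_{5} = 0 ; sig = (2;())
  • {7,8}:  v_{7} + v_{8} = 0 ; sig = (2;())
  • {0,4}:  v_{0} + v_{4} = v_{2} ; sig = (2;(1))
  • {1,2}:  v_{1} + v_{2} = v_{7} ; sig = (2;(1))
  • {1,5}:  v_{1} + v_{5} = v_{3} ; sig = (2;(1))
  • {1,6}:  v_{1} + v_{6} = v_{4} ; sig = (2;(1))
  • {2,5}:  v_{2} + v_{5} = v_{0} ; sig = (2;(1))
  • {3,4}:  v_{3} + v_{4} = v_{1} ; sig = (2;(1))
  • {0,1}:  v_{0} + v_{1} = v_{5} + v_{7} ; sig = (2;(1,1))
  • {2,3}:  v_{2} + v_{3} = v_{5} + v_{7} ; sig = (2;(1,1))
  • {2,4}:  v_{2} + v_{4} = v_{6} + v_{7} ; sig = (2;(1,1))
  • {2,8}:  v_{2} + v_{8} = v_{5} + v_{6} ; sig = (2;(1,1))
  • {0,3}:  v_{0} + v_{3} = 2·v_{5} + v_{7} ; sig = (2;(1,2))
  • {0,8}:  v_{0} + v_{8} = 2·v_{5} + v_{6} ; sig = (2;(1,2))
  • {5,6,7}:  v_{5} + v_{6} + v_{7} = v_{2} ; sig = (3;(1))
  • {0,6,7}:  v_{0} + v_{6} + v_{7} = 2·v_{2} ; sig = (3;(2))

Signatures (|P|; sorted positive RHS coefficients), sorted:
    |P|=2: 15 collections, coeffs (), (), (), (1), (1), (1), (1), (1), (1), (1,1), (1,1), (1,1), (1,1), (1,2), (1,2)
    |P|=3: 2 collections, coeffs (1), (2)


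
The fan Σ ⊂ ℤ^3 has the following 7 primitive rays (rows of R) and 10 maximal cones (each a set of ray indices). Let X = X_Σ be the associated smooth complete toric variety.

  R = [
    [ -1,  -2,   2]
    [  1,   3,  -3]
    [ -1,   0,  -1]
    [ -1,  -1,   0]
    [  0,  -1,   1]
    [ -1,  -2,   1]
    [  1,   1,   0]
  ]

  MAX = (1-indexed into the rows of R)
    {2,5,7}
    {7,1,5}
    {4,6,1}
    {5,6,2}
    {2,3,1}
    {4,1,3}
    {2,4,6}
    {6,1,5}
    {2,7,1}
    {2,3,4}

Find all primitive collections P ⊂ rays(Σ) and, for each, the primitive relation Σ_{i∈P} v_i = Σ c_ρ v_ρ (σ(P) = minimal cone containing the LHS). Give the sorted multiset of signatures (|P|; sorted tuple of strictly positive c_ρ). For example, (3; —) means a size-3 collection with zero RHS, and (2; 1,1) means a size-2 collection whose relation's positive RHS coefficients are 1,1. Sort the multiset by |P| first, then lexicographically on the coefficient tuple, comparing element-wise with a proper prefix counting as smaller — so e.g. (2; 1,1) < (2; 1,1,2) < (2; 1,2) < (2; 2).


9 minimal non-faces of Δ(Σ) (on 7 rays):

  P = {4,7}:  v_{4} + v_{7} = 0  so sig = (2; —)
  P = {3,5}:  v_{3} + v_{5} = v_{4}  so sig = (2; 1)
  P = {4,5}:  v_{4} + v_{5} = v_{6}  so sig = (2; 1)
  P = {6,7}:  v_{6} + v_{7} = v_{5}  so sig = (2; 1)
  P = {3,7}:  v_{3} + v_{7} = v_{1} + v_{2}  so sig = (2; 1,1)
  P = {3,6}:  v_{3} + v_{6} = 2·v_{4}  so sig = (2; 2)
  P = {1,2,5}:  v_{1} + v_{2} + v_{5} = 0  so sig = (3; —)
  P = {1,2,4}:  v_{1} + v_{2} + v_{4} = v_{3}  so sig = (3; 1)
  P = {1,2,6}:  v_{1} + v_{2} + v_{6} = v_{4}  so sig = (3; 1)

Hence PRS(X_Σ) =
    (2; —)
    (2; 1)
    (2; 1)
    (2; 1)
    (2; 1,1)
    (2; 2)
    (3; —)
    (3; 1)
    (3; 1)


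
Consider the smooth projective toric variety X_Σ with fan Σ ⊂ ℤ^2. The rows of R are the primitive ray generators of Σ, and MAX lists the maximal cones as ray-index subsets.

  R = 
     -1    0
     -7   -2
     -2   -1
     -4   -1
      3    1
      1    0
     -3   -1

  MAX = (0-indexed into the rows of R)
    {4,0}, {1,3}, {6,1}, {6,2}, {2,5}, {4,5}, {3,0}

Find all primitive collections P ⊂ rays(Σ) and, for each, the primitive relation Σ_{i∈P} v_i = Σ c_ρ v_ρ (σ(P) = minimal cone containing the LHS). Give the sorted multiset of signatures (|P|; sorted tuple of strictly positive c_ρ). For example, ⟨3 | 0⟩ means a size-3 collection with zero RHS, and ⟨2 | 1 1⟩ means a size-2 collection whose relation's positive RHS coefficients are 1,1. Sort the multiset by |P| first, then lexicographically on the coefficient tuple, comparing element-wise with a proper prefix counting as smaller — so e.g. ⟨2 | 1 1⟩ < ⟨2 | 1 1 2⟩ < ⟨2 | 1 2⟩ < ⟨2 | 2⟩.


Minimal non-faces — 14 found among 7 rays, 7 max cones:

  P = {0,5}:  v_{0} + v_{5} = 0 — sig = ⟨2 | 0⟩
  P = {4,6}:  v_{4} + v_{6} = 0 — sig = ⟨2 | 0⟩
  P = {0,2}:  v_{0} + v_{2} = v_{6} — sig = ⟨2 | 1⟩
  P = {0,6}:  v_{0} + v_{6} = v_{3} — sig = ⟨2 | 1⟩
  P = {1,4}:  v_{1} + v_{4} = v_{3} — sig = ⟨2 | 1⟩
  P = {2,4}:  v_{2} + v_{4} = v_{5} — sig = ⟨2 | 1⟩
  P = {3,4}:  v_{3} + v_{4} = v_{0} — sig = ⟨2 | 1⟩
  P = {3,5}:  v_{3} + v_{5} = v_{6} — sig = ⟨2 | 1⟩
  P = {3,6}:  v_{3} + v_{6} = v_{1} — sig = ⟨2 | 1⟩
  P = {5,6}:  v_{5} + v_{6} = v_{2} — sig = ⟨2 | 1⟩
  P = {0,1}:  v_{0} + v_{1} = 2·v_{3} — sig = ⟨2 | 2⟩
  P = {1,5}:  v_{1} + v_{5} = 2·v_{6} — sig = ⟨2 | 2⟩
  P = {2,3}:  v_{2} + v_{3} = 2·v_{6} — sig = ⟨2 | 2⟩
  P = {1,2}:  v_{1} + v_{2} = 3·v_{6} — sig = ⟨2 | 3⟩

so the primitive-relation signature multiset is
[⟨2 | 0⟩, ⟨2 | 0⟩, ⟨2 | 1⟩, ⟨2 | 1⟩, ⟨2 | 1⟩, ⟨2 | 1⟩, ⟨2 | 1⟩, ⟨2 | 1⟩, ⟨2 | 1⟩, ⟨2 | 1⟩, ⟨2 | 2⟩, ⟨2 | 2⟩, ⟨2 | 2⟩, ⟨2 | 3⟩]
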